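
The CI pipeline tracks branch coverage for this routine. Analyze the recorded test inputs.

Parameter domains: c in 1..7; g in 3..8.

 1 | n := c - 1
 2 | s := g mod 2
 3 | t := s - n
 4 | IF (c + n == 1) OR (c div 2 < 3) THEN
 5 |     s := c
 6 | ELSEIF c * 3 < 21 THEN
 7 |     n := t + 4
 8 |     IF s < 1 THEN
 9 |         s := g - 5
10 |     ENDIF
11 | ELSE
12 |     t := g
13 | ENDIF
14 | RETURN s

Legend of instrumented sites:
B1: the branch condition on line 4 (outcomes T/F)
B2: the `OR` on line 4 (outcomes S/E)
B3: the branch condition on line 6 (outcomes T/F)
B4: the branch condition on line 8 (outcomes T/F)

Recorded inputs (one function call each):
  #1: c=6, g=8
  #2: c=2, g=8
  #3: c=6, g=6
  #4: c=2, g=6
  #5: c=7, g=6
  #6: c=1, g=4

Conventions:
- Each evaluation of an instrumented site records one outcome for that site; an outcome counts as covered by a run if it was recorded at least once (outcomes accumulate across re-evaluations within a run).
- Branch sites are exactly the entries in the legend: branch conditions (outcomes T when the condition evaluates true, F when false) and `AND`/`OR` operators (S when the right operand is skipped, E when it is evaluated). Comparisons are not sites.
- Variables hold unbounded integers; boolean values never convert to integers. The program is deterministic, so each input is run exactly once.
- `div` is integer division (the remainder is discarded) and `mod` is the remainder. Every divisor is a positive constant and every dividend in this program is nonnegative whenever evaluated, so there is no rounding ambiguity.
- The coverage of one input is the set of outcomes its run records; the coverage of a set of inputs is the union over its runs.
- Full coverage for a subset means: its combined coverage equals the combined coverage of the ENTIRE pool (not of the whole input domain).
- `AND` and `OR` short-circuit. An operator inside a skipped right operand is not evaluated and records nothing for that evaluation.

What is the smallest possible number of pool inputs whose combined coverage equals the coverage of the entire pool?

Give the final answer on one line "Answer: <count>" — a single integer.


#1 (c=6, g=8) -> covered: B1=F, B2=E, B3=T, B4=T
#2 (c=2, g=8) -> covered: B1=T, B2=E
#3 (c=6, g=6) -> covered: B1=F, B2=E, B3=T, B4=T
#4 (c=2, g=6) -> covered: B1=T, B2=E
#5 (c=7, g=6) -> covered: B1=F, B2=E, B3=F
#6 (c=1, g=4) -> covered: B1=T, B2=S
the full pool covers 7 outcomes: B1=T, B1=F, B2=S, B2=E, B3=T, B3=F, B4=T
every size-1 subset falls short of the 7 outcomes (best: 4/7)
every size-2 subset falls short of the 7 outcomes (best: 6/7)
size 3: inputs {1, 5, 6} cover all 7 outcomes, and no lexicographically smaller subset of this size does
Answer: 3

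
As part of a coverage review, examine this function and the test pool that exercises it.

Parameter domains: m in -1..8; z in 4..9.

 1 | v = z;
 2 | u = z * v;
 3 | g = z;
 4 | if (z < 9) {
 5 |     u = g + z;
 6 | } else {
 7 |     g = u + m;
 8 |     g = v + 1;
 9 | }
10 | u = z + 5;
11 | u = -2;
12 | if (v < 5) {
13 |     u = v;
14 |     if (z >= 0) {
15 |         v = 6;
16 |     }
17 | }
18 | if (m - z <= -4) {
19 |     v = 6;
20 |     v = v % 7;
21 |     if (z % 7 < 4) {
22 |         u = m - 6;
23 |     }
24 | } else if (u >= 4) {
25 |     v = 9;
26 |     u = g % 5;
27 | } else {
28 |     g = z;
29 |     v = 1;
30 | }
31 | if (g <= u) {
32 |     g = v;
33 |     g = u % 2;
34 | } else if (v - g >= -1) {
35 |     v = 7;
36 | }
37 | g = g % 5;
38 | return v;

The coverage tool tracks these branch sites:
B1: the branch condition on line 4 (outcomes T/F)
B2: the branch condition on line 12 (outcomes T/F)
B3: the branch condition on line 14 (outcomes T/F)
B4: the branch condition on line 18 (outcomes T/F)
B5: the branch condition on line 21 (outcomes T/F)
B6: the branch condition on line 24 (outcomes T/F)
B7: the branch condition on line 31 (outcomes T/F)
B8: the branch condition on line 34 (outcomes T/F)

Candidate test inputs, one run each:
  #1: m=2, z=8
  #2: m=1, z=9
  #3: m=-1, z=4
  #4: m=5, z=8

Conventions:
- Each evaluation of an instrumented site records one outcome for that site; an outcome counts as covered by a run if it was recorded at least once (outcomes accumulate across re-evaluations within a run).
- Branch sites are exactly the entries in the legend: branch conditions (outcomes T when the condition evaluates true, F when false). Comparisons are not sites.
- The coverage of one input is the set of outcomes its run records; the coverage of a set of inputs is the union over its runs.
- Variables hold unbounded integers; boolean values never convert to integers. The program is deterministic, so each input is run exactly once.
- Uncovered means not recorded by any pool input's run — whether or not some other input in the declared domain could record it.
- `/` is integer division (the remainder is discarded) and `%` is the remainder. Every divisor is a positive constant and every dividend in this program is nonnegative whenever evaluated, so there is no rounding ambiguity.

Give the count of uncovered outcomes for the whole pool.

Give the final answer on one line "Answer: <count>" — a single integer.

input #1 (m=2, z=8): covers B1=T, B2=F, B4=T, B5=T, B7=F, B8=F
input #2 (m=1, z=9): covers B1=F, B2=F, B4=T, B5=T, B7=F, B8=F
input #3 (m=-1, z=4): covers B1=T, B2=T, B3=T, B4=T, B5=F, B7=T
input #4 (m=5, z=8): covers B1=T, B2=F, B4=F, B6=F, B7=F, B8=F
union over the pool: B1=T, B1=F, B2=T, B2=F, B3=T, B4=T, B4=F, B5=T, B5=F, B6=F, B7=T, B7=F, B8=F
uncovered (3 of 16): B3=F, B6=T, B8=T

Answer: 3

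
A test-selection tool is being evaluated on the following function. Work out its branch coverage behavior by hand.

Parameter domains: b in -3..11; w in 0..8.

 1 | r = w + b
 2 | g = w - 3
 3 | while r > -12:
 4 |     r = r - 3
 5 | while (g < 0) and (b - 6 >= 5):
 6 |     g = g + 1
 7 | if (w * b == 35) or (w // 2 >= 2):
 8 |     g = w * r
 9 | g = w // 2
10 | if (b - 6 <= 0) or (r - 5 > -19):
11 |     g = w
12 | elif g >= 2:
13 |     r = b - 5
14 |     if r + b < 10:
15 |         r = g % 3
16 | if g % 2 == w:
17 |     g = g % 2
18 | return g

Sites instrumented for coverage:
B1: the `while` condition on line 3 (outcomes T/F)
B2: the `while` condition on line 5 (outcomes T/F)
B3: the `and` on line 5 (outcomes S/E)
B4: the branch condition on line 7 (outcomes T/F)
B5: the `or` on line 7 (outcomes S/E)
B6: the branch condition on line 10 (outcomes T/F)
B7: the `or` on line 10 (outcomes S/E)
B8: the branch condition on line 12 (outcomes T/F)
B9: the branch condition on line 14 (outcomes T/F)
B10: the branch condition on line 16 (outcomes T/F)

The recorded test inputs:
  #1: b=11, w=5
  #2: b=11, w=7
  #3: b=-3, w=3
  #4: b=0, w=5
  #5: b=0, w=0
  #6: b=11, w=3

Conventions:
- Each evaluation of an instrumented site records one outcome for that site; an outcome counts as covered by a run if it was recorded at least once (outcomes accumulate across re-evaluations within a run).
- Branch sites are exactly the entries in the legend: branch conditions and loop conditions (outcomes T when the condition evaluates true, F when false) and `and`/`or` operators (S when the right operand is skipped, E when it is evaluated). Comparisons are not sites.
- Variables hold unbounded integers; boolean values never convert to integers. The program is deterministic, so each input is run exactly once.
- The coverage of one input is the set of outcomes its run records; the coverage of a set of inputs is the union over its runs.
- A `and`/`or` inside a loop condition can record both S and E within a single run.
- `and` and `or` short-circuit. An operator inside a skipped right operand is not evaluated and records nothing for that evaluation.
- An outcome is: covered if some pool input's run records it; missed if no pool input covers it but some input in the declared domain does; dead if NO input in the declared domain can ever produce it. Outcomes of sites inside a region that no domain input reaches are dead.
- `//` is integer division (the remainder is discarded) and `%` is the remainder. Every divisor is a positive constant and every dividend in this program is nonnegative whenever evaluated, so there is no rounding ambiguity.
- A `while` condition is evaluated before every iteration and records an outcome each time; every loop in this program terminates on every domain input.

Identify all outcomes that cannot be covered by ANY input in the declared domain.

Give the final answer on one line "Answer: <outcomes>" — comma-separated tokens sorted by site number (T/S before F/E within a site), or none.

sweeping the full domain (135 inputs) for each outcome:
  reachable outcomes have witnesses, e.g. B1=T (e.g. b=-3, w=0), B1=F (e.g. b=-3, w=0), B2=T (e.g. b=11, w=0), B2=F (e.g. b=-3, w=0)

Answer: none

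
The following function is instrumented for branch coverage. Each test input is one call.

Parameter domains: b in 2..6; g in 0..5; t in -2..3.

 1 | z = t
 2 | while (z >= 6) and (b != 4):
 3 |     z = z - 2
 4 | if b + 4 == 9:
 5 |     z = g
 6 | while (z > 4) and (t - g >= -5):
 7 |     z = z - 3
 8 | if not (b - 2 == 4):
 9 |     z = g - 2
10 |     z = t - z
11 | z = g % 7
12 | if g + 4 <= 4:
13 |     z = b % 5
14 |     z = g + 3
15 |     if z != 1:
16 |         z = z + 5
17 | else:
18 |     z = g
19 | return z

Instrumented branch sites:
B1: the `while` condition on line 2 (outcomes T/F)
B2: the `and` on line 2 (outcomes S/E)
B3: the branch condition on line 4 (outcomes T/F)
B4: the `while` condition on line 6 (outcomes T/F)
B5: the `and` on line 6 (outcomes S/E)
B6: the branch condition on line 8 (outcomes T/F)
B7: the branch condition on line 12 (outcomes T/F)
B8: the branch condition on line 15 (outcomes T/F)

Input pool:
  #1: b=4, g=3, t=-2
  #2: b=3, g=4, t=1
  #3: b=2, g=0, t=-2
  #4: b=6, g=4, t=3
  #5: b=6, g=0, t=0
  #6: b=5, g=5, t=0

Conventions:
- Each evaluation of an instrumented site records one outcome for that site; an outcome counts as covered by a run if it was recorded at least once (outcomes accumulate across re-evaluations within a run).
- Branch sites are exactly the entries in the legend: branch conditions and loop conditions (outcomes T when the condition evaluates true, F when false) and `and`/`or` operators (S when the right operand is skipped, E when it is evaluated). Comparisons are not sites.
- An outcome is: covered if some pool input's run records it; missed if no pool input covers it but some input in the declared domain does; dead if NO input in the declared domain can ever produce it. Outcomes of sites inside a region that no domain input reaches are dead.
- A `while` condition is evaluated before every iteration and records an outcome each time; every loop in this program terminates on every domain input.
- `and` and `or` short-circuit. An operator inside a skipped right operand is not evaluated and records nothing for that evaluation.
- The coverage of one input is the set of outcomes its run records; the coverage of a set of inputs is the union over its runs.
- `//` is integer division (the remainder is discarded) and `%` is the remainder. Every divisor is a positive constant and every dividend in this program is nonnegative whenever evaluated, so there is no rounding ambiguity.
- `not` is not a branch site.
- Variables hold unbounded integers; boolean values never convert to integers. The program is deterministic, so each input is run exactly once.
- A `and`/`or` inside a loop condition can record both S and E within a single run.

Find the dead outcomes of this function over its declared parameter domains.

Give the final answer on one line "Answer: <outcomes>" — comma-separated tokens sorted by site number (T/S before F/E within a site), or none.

sweeping the full domain (180 inputs) for each outcome:
  B1=T: zero occurrences over every domain input -> dead
  B2=E: zero occurrences over every domain input -> dead
  B8=F: zero occurrences over every domain input -> dead
  reachable outcomes have witnesses, e.g. B1=F (e.g. b=2, g=0, t=-2), B2=S (e.g. b=2, g=0, t=-2), B3=T (e.g. b=5, g=0, t=-2), B3=F (e.g. b=2, g=0, t=-2)

Answer: B1=T, B2=E, B8=F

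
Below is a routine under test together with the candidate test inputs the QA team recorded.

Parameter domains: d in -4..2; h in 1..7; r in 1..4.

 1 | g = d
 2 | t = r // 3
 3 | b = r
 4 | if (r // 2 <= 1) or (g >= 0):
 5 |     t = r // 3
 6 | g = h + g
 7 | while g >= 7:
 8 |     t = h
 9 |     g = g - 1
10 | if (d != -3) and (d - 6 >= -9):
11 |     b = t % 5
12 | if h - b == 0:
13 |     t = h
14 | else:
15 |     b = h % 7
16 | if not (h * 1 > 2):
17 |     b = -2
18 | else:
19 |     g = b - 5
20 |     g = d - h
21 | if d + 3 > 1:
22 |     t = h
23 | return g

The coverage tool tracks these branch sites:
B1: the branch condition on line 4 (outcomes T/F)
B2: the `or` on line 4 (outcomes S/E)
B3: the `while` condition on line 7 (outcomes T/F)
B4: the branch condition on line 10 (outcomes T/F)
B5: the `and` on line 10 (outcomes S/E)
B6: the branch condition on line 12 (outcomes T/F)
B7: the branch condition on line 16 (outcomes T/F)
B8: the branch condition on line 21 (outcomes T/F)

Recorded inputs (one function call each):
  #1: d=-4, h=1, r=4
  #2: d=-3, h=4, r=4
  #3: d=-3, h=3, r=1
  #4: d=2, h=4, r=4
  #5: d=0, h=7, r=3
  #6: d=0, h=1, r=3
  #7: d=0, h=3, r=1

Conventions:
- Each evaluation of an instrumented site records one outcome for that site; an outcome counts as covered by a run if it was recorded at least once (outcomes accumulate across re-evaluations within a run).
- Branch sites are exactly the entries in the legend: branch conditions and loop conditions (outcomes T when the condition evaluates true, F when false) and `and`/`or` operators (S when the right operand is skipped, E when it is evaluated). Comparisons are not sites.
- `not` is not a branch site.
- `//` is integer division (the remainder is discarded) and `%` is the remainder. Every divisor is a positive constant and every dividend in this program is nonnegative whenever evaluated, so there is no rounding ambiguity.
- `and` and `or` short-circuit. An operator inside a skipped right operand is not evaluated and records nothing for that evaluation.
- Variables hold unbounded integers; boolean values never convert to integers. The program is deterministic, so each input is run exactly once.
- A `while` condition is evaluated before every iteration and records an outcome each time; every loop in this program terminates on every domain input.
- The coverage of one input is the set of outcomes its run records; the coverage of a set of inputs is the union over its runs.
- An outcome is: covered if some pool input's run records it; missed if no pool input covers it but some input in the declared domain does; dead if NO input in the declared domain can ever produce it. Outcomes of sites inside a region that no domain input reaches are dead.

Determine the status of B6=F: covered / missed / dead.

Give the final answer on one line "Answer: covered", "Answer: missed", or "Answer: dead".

B6=F is recorded by pool input(s) 1, 3, 4, 5, 7 -> covered

Answer: covered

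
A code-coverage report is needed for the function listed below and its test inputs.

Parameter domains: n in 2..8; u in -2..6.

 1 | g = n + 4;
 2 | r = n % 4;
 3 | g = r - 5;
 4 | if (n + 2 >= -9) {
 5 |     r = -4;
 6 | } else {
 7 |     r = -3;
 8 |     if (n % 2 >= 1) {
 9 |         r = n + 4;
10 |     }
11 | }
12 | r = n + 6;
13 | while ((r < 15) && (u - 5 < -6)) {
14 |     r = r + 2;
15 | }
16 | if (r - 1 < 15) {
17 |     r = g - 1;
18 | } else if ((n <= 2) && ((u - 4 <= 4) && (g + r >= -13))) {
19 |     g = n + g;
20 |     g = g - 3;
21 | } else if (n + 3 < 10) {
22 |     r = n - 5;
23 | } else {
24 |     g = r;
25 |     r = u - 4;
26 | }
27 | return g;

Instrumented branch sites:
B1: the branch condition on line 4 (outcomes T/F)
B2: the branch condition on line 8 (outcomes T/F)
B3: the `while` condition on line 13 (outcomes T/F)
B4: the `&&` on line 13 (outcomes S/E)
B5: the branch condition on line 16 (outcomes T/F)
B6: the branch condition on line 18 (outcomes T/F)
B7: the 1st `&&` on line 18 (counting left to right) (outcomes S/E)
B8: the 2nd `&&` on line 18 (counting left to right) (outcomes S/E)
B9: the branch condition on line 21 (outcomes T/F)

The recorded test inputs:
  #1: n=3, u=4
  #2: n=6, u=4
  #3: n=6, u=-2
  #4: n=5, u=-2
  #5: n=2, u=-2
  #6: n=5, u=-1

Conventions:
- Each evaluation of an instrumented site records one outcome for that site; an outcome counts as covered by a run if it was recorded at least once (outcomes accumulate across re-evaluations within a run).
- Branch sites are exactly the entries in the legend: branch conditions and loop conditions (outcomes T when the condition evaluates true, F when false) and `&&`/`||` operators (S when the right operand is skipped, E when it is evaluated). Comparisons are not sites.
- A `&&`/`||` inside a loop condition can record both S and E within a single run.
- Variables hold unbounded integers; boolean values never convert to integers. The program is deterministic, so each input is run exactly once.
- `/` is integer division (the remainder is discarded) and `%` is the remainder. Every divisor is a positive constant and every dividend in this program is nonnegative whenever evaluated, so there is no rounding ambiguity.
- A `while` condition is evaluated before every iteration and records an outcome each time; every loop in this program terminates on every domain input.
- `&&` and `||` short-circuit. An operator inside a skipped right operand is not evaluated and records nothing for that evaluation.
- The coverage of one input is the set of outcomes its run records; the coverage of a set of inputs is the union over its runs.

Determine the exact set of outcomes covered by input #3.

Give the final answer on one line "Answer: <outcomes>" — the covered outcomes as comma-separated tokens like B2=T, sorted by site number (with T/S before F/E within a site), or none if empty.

Tracing the run of input #3 (n=6, u=-2):
  B1->T, B4->E, B3->T, B4->E, B3->T, B4->S, B3->F, B5->F, B7->S, B6->F
  B9->T
deduplicating events, the covered set is: B1=T, B3=T, B3=F, B4=S, B4=E, B5=F, B6=F, B7=S, B9=T

Answer: B1=T, B3=T, B3=F, B4=S, B4=E, B5=F, B6=F, B7=S, B9=T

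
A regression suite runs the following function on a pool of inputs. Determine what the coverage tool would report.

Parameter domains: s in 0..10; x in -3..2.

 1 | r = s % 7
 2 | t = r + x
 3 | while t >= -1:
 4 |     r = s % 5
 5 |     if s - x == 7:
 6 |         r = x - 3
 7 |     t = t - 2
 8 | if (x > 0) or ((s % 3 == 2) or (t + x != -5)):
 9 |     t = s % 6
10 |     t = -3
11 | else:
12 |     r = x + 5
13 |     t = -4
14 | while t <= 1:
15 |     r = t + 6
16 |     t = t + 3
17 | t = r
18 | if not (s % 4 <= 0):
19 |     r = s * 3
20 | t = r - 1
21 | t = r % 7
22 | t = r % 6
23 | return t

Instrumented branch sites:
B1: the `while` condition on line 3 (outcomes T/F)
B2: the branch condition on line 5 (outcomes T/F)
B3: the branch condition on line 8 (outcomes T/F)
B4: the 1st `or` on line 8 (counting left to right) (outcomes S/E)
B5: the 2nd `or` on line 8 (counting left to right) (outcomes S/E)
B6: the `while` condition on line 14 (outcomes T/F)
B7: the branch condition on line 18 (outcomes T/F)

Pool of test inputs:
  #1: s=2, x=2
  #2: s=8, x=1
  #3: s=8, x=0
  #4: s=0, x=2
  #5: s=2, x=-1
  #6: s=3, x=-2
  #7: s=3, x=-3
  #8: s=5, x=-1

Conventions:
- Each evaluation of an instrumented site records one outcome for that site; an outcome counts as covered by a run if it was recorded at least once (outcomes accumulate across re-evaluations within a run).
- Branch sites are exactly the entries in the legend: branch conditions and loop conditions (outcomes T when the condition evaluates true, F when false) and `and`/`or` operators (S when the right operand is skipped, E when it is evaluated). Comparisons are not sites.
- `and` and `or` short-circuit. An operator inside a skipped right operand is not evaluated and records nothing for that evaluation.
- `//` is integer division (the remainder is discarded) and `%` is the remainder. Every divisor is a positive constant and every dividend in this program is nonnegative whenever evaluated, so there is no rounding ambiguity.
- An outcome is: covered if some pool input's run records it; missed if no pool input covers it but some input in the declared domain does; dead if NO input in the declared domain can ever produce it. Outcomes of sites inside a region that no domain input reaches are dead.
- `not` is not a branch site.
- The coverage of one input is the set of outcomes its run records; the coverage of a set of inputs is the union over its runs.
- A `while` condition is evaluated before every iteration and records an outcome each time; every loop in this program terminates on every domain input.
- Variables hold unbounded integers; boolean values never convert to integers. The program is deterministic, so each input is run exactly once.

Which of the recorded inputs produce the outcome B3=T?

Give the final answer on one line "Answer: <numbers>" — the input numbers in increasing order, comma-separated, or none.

input #1 (s=2, x=2): records B3=T
input #2 (s=8, x=1): records B3=T
input #3 (s=8, x=0): records B3=T
input #4 (s=0, x=2): records B3=T
input #5 (s=2, x=-1): records B3=T
input #6 (s=3, x=-2): does not record B3=T
input #7 (s=3, x=-3): does not record B3=T
input #8 (s=5, x=-1): records B3=T

Answer: 1, 2, 3, 4, 5, 8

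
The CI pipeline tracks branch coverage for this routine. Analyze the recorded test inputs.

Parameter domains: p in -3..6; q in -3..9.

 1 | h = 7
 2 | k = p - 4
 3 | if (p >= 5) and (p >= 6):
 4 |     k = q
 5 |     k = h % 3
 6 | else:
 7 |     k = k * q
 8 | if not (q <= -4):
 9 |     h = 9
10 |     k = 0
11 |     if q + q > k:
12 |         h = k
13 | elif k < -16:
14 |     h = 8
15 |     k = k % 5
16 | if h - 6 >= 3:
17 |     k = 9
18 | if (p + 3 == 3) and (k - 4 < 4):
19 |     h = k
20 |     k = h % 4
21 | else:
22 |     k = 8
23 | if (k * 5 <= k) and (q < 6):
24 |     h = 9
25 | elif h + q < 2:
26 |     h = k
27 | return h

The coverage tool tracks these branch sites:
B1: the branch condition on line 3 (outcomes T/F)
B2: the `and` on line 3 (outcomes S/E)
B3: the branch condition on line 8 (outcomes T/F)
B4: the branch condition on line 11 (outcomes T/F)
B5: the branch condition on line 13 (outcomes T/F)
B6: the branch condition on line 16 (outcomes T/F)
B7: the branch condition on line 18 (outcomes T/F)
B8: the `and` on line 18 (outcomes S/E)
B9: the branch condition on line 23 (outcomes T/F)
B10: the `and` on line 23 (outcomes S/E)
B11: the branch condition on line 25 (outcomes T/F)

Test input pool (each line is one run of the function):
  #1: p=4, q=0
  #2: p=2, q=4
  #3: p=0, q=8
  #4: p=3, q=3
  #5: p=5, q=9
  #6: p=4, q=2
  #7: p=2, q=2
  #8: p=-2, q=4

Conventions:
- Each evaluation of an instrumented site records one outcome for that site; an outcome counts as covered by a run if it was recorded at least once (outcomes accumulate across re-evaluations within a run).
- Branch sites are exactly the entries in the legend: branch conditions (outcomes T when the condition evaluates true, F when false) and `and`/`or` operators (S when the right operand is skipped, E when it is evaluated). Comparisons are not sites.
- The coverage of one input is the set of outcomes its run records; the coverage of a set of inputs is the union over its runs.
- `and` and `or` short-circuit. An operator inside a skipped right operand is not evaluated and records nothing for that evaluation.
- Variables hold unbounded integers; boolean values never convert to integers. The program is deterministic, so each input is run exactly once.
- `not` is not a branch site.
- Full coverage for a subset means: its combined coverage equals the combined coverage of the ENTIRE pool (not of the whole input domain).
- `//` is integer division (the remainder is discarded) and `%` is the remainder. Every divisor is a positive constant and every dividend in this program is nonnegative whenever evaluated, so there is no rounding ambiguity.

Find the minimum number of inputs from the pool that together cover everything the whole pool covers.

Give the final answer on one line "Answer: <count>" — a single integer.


run #1 (p=4, q=0) records B1=F, B2=S, B3=T, B4=F, B6=T, B7=F, B8=S, B9=F, B10=S, B11=F
run #2 (p=2, q=4) records B1=F, B2=S, B3=T, B4=T, B6=F, B7=F, B8=S, B9=F, B10=S, B11=F
run #3 (p=0, q=8) records B1=F, B2=S, B3=T, B4=T, B6=F, B7=T, B8=E, B9=F, B10=E, B11=F
run #4 (p=3, q=3) records B1=F, B2=S, B3=T, B4=T, B6=F, B7=F, B8=S, B9=F, B10=S, B11=F
run #5 (p=5, q=9) records B1=F, B2=E, B3=T, B4=T, B6=F, B7=F, B8=S, B9=F, B10=S, B11=F
run #6 (p=4, q=2) records B1=F, B2=S, B3=T, B4=T, B6=F, B7=F, B8=S, B9=F, B10=S, B11=F
run #7 (p=2, q=2) records B1=F, B2=S, B3=T, B4=T, B6=F, B7=F, B8=S, B9=F, B10=S, B11=F
run #8 (p=-2, q=4) records B1=F, B2=S, B3=T, B4=T, B6=F, B7=F, B8=S, B9=F, B10=S, B11=F
union over all inputs: B1=F, B2=S, B2=E, B3=T, B4=T, B4=F, B6=T, B6=F, B7=T, B7=F, B8=S, B8=E, B9=F, B10=S, B10=E, B11=F (16 outcomes)
no size-1 subset reaches all 16 outcomes (best union: 10/16)
no size-2 subset reaches all 16 outcomes (best union: 15/16)
the canonical winner is {1, 3, 5}: size 3, full 16-outcome coverage, earliest index list among size-3 covers
Answer: 3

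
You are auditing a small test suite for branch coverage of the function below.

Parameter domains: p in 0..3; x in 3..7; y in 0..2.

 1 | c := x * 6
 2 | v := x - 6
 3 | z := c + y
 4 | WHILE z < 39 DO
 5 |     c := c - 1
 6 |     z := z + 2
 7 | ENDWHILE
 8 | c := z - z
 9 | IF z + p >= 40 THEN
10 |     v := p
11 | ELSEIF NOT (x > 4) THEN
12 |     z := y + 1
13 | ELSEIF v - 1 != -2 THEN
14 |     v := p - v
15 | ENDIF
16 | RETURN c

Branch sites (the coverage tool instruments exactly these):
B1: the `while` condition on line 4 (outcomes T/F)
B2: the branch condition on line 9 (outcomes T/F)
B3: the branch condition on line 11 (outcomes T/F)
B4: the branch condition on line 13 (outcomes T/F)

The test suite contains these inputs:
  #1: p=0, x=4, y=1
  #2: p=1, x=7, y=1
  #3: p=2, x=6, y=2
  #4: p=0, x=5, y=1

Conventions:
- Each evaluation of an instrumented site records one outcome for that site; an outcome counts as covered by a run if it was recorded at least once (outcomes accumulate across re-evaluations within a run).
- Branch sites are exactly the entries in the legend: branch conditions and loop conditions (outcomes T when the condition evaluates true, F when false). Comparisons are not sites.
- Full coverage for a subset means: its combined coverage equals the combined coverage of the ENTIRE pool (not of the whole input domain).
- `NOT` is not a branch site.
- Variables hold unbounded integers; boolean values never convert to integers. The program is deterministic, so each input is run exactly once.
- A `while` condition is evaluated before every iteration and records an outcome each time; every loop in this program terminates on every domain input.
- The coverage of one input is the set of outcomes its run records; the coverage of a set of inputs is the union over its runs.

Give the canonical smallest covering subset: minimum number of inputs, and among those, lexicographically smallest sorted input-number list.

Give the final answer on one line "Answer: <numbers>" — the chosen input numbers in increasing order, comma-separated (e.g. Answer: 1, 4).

test 1 (p=0, x=4, y=1) fires B1->T, B1->T, B1->T, B1->T, B1->T, B1->T, B1->T, B1->F, B2->F, B3->T; hits B1=T, B1=F, B2=F, B3=T
test 2 (p=1, x=7, y=1) fires B1->F, B2->T; hits B1=F, B2=T
test 3 (p=2, x=6, y=2) fires B1->T, B1->F, B2->T; hits B1=T, B1=F, B2=T
test 4 (p=0, x=5, y=1) fires B1->T, B1->T, B1->T, B1->T, B1->F, B2->F, B3->F, B4->F; hits B1=T, B1=F, B2=F, B3=F, B4=F
the full pool covers 7 outcomes: B1=T, B1=F, B2=T, B2=F, B3=T, B3=F, B4=F
no size-1 subset reaches all 7 outcomes (best union: 5/7)
no size-2 subset reaches all 7 outcomes (best union: 6/7)
at size 3, {1, 2, 4} reaches all 7 outcomes; every lexicographically earlier size-3 subset fails

Answer: 1, 2, 4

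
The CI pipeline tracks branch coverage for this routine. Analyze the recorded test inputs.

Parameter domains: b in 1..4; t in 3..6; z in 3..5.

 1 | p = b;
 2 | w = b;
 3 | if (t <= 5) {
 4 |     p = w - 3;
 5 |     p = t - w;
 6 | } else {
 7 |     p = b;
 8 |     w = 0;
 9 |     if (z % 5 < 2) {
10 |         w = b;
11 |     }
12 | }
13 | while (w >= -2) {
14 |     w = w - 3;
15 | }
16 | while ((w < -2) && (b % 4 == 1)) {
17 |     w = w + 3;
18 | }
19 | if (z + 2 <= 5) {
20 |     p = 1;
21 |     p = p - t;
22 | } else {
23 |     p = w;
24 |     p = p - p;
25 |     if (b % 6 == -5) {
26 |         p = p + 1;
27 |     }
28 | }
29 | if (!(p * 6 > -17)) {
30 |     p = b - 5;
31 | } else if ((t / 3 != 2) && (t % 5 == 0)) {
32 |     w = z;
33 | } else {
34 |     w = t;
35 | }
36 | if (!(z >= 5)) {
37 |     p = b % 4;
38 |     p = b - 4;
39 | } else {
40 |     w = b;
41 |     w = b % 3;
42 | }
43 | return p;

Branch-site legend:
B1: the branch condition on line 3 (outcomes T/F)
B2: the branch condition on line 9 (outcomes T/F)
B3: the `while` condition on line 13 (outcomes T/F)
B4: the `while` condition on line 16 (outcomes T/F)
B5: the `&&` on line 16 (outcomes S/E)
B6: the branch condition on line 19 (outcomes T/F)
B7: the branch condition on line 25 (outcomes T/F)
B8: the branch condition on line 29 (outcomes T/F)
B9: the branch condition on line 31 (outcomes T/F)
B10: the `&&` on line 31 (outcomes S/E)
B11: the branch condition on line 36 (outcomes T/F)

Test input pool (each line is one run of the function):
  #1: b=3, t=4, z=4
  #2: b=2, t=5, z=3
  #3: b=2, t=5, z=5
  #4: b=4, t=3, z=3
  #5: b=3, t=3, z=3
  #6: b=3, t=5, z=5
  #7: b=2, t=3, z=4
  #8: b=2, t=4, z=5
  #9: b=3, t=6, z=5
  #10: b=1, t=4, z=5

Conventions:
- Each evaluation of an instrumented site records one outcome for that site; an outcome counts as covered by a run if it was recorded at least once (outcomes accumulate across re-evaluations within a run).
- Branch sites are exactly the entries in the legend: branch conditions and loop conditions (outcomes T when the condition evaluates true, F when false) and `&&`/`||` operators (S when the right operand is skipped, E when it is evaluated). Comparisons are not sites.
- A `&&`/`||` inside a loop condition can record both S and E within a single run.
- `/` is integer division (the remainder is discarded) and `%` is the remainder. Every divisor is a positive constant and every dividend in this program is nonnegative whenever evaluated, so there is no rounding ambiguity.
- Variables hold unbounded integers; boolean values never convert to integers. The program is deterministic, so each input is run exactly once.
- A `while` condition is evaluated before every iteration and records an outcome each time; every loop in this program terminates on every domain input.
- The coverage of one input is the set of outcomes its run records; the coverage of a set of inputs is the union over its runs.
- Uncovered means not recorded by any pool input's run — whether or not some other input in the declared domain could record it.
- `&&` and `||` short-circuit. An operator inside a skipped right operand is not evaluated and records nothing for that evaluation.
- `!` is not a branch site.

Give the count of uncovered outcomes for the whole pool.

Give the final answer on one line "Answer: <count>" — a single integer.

test 1 (b=3, t=4, z=4) fires B1->T, B3->T, B3->T, B3->F, B5->E, B4->F, B6->F, B7->F, B8->F, B10->E, B9->F, B11->T; hits B1=T, B3=T, B3=F, B4=F, B5=E, B6=F, B7=F, B8=F, B9=F, B10=E, B11=T
test 2 (b=2, t=5, z=3) fires B1->T, B3->T, B3->T, B3->F, B5->E, B4->F, B6->T, B8->T, B11->T; hits B1=T, B3=T, B3=F, B4=F, B5=E, B6=T, B8=T, B11=T
test 3 (b=2, t=5, z=5) fires B1->T, B3->T, B3->T, B3->F, B5->E, B4->F, B6->F, B7->F, B8->F, B10->E, B9->T, B11->F; hits B1=T, B3=T, B3=F, B4=F, B5=E, B6=F, B7=F, B8=F, B9=T, B10=E, B11=F
test 4 (b=4, t=3, z=3) fires B1->T, B3->T, B3->T, B3->T, B3->F, B5->E, B4->F, B6->T, B8->F, B10->E, B9->F, B11->T; hits B1=T, B3=T, B3=F, B4=F, B5=E, B6=T, B8=F, B9=F, B10=E, B11=T
test 5 (b=3, t=3, z=3) fires B1->T, B3->T, B3->T, B3->F, B5->E, B4->F, B6->T, B8->F, B10->E, B9->F, B11->T; hits B1=T, B3=T, B3=F, B4=F, B5=E, B6=T, B8=F, B9=F, B10=E, B11=T
test 6 (b=3, t=5, z=5) fires B1->T, B3->T, B3->T, B3->F, B5->E, B4->F, B6->F, B7->F, B8->F, B10->E, B9->T, B11->F; hits B1=T, B3=T, B3=F, B4=F, B5=E, B6=F, B7=F, B8=F, B9=T, B10=E, B11=F
test 7 (b=2, t=3, z=4) fires B1->T, B3->T, B3->T, B3->F, B5->E, B4->F, B6->F, B7->F, B8->F, B10->E, B9->F, B11->T; hits B1=T, B3=T, B3=F, B4=F, B5=E, B6=F, B7=F, B8=F, B9=F, B10=E, B11=T
test 8 (b=2, t=4, z=5) fires B1->T, B3->T, B3->T, B3->F, B5->E, B4->F, B6->F, B7->F, B8->F, B10->E, B9->F, B11->F; hits B1=T, B3=T, B3=F, B4=F, B5=E, B6=F, B7=F, B8=F, B9=F, B10=E, B11=F
test 9 (b=3, t=6, z=5) fires B1->F, B2->T, B3->T, B3->T, B3->F, B5->E, B4->F, B6->F, B7->F, B8->F, B10->S, B9->F, B11->F; hits B1=F, B2=T, B3=T, B3=F, B4=F, B5=E, B6=F, B7=F, B8=F, B9=F, B10=S, B11=F
test 10 (b=1, t=4, z=5) fires B1->T, B3->T, B3->T, B3->F, B5->E, B4->T, B5->S, B4->F, B6->F, B7->F, B8->F, B10->E, B9->F, B11->F; hits B1=T, B3=T, B3=F, B4=T, B4=F, B5=S, B5=E, B6=F, B7=F, B8=F, B9=F, B10=E, B11=F
union over the pool: B1=T, B1=F, B2=T, B3=T, B3=F, B4=T, B4=F, B5=S, B5=E, B6=T, B6=F, B7=F, B8=T, B8=F, B9=T, B9=F, B10=S, B10=E, B11=T, B11=F
uncovered (2 of 22): B2=F, B7=T

Answer: 2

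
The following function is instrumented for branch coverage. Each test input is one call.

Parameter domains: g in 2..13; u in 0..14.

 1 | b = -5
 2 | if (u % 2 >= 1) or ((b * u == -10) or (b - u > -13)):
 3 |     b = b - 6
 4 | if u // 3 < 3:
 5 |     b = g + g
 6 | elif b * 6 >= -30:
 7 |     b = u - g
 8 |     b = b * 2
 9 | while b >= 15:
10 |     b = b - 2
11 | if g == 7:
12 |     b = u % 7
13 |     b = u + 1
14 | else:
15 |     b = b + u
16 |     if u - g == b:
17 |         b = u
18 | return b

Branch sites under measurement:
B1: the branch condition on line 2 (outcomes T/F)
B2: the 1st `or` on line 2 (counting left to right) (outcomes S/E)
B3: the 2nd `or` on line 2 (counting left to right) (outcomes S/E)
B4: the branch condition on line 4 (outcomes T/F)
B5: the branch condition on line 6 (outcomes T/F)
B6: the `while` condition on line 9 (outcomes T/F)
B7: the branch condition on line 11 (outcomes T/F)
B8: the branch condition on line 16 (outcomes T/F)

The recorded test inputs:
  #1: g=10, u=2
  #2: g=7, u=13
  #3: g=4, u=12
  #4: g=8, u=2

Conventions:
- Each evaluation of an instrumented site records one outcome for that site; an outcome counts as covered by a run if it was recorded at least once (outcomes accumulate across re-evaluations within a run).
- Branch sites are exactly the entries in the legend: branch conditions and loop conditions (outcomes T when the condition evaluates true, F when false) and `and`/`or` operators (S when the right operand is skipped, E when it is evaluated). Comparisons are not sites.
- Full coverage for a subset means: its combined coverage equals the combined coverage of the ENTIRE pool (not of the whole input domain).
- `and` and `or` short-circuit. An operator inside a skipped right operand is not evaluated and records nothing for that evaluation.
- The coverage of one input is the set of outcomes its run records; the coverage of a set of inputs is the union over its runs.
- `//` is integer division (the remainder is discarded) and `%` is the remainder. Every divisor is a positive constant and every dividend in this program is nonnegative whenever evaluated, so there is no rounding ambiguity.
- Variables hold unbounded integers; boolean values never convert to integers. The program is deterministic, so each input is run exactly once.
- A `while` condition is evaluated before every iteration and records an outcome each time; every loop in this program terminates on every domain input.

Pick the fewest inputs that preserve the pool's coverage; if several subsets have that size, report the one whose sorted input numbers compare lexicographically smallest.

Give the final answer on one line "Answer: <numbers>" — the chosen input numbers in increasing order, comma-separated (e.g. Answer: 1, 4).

input #1 (g=10, u=2): events B2->E, B3->S, B1->T, B4->T, B6->T, B6->T, B6->T, B6->F, B7->F, B8->F; covers B1=T, B2=E, B3=S, B4=T, B6=T, B6=F, B7=F, B8=F
input #2 (g=7, u=13): events B2->S, B1->T, B4->F, B5->F, B6->F, B7->T; covers B1=T, B2=S, B4=F, B5=F, B6=F, B7=T
input #3 (g=4, u=12): events B2->E, B3->E, B1->F, B4->F, B5->T, B6->T, B6->F, B7->F, B8->F; covers B1=F, B2=E, B3=E, B4=F, B5=T, B6=T, B6=F, B7=F, B8=F
input #4 (g=8, u=2): events B2->E, B3->S, B1->T, B4->T, B6->T, B6->F, B7->F, B8->F; covers B1=T, B2=E, B3=S, B4=T, B6=T, B6=F, B7=F, B8=F
together the pool reaches 15 outcomes: B1=T, B1=F, B2=S, B2=E, B3=S, B3=E, B4=T, B4=F, B5=T, B5=F, B6=T, B6=F, B7=T, B7=F, B8=F
no size-1 subset reaches all 15 outcomes (best union: 9/15)
no size-2 subset reaches all 15 outcomes (best union: 13/15)
size 3: inputs {1, 2, 3} cover all 15 outcomes, and no lexicographically smaller subset of this size does

Answer: 1, 2, 3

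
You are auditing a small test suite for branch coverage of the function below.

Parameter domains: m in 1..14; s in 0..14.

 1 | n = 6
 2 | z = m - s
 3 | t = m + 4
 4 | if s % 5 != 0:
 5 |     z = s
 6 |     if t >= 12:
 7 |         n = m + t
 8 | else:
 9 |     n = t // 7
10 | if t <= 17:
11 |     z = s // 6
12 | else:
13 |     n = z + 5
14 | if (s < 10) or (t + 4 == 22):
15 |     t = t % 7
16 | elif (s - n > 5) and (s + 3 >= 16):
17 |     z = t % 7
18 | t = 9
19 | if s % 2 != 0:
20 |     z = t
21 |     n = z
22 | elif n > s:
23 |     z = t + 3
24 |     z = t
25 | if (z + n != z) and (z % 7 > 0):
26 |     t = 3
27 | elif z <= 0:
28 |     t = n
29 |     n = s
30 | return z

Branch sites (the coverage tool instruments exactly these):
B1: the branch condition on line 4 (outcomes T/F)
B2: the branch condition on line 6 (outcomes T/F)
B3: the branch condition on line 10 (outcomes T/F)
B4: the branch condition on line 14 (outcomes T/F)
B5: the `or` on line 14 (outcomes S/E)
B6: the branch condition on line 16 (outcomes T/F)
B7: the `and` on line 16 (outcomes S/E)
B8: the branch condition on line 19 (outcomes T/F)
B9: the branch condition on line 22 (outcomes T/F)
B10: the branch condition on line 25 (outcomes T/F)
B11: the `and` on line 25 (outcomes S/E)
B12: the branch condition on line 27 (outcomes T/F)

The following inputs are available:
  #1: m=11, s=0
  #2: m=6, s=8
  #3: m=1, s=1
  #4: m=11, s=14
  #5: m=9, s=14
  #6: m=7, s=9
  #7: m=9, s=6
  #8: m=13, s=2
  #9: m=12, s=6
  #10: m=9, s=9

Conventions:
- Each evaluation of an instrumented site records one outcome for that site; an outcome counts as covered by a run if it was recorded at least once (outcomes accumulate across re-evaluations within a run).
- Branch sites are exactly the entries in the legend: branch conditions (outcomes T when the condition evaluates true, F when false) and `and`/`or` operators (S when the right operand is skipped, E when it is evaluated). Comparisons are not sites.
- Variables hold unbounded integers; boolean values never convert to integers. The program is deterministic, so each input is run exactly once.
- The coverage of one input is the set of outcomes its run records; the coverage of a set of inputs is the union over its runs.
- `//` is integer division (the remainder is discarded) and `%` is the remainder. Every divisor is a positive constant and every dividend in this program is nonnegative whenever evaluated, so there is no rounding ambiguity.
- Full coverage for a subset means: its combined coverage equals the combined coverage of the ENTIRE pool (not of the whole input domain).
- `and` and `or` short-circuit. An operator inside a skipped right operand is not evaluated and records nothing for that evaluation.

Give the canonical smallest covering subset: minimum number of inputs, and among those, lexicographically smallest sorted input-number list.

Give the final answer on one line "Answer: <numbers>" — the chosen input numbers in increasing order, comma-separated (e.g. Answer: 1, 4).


run #1 (m=11, s=0) runs B1->F, B3->T, B5->S, B4->T, B8->F, B9->T, B11->E, B10->T; records B1=F, B3=T, B4=T, B5=S, B8=F, B9=T, B10=T, B11=E
run #2 (m=6, s=8) runs B1->T, B2->F, B3->T, B5->S, B4->T, B8->F, B9->F, B11->E, B10->T; records B1=T, B2=F, B3=T, B4=T, B5=S, B8=F, B9=F, B10=T, B11=E
run #3 (m=1, s=1) runs B1->T, B2->F, B3->T, B5->S, B4->T, B8->T, B11->E, B10->T; records B1=T, B2=F, B3=T, B4=T, B5=S, B8=T, B10=T, B11=E
run #4 (m=11, s=14) runs B1->T, B2->T, B3->T, B5->E, B4->F, B7->S, B6->F, B8->F, B9->T, B11->E, B10->T; records B1=T, B2=T, B3=T, B4=F, B5=E, B6=F, B7=S, B8=F, B9=T, B10=T, B11=E
run #5 (m=9, s=14) runs B1->T, B2->T, B3->T, B5->E, B4->F, B7->S, B6->F, B8->F, B9->T, B11->E, B10->T; records B1=T, B2=T, B3=T, B4=F, B5=E, B6=F, B7=S, B8=F, B9=T, B10=T, B11=E
run #6 (m=7, s=9) runs B1->T, B2->F, B3->T, B5->S, B4->T, B8->T, B11->E, B10->T; records B1=T, B2=F, B3=T, B4=T, B5=S, B8=T, B10=T, B11=E
run #7 (m=9, s=6) runs B1->T, B2->T, B3->T, B5->S, B4->T, B8->F, B9->T, B11->E, B10->T; records B1=T, B2=T, B3=T, B4=T, B5=S, B8=F, B9=T, B10=T, B11=E
run #8 (m=13, s=2) runs B1->T, B2->T, B3->T, B5->S, B4->T, B8->F, B9->T, B11->E, B10->T; records B1=T, B2=T, B3=T, B4=T, B5=S, B8=F, B9=T, B10=T, B11=E
run #9 (m=12, s=6) runs B1->T, B2->T, B3->T, B5->S, B4->T, B8->F, B9->T, B11->E, B10->T; records B1=T, B2=T, B3=T, B4=T, B5=S, B8=F, B9=T, B10=T, B11=E
run #10 (m=9, s=9) runs B1->T, B2->T, B3->T, B5->S, B4->T, B8->T, B11->E, B10->T; records B1=T, B2=T, B3=T, B4=T, B5=S, B8=T, B10=T, B11=E
pool-wide coverage (17 outcomes): B1=T, B1=F, B2=T, B2=F, B3=T, B4=T, B4=F, B5=S, B5=E, B6=F, B7=S, B8=T, B8=F, B9=T, B9=F, B10=T, B11=E
every size-1 subset falls short of the 17 outcomes (best: 11/17)
every size-2 subset falls short of the 17 outcomes (best: 15/17)
every size-3 subset falls short of the 17 outcomes (best: 16/17)
at size 4, {1, 2, 3, 4} reaches all 17 outcomes; every lexicographically earlier size-4 subset fails
Answer: 1, 2, 3, 4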